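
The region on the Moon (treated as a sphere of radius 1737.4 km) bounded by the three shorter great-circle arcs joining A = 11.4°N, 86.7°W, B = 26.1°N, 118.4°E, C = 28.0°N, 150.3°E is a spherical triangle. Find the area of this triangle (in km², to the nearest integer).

1686424 km²

Side lengths (central angles): a = 0.4956, b = 1.9591, c = 2.3606 rad; semiperimeter s = 2.4076.
By l'Huilier's theorem, tan(E/4) = √[tan(s/2) tan((s−a)/2) tan((s−b)/2) tan((s−c)/2)], giving spherical excess E = 0.5587 rad.
Area = E·R² = 0.5587 × (1737.4)² ≈ 1686424 km².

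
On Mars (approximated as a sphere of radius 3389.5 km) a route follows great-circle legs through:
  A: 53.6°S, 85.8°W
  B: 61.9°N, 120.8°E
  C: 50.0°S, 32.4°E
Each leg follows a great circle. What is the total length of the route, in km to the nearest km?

17486 km

Leg A→B: central angle 2.8576 rad, distance 9685.8 km.
Leg B→C: central angle 2.3014 rad, distance 7800.5 km.
Total: 9685.8 + 7800.5 ≈ 17486 km.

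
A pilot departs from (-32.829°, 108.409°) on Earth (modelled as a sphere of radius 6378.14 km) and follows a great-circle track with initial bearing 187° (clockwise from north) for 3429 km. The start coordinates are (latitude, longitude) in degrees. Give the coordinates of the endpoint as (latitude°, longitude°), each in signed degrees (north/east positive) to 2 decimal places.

Angular distance δ = d/R = 3429/6378.14 = 0.53762 rad; initial bearing θ = 3.2638 rad.
sin φ₂ = sin φ₁ cos δ + cos φ₁ sin δ cos θ = (-0.5421)(0.8589) + (0.8403)(0.5121)(-0.9925) = -0.8928, so φ₂ = -63.22°.
Δλ = atan2(sin θ sin δ cos φ₁, cos δ − sin φ₁ sin φ₂) = atan2(-0.0524, 0.3749) = -7.962°.
λ₂ = 108.409° − 7.962° = 100.45°.

-63.22°, 100.45°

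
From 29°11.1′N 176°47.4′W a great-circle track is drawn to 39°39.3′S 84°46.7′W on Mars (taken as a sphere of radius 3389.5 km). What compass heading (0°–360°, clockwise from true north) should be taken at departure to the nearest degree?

With φ₁ = 0.5094, φ₂ = -0.6921, Δλ = 1.6059 rad, the forward-azimuth formula gives
θ = atan2( sin Δλ cos φ₂ , cos φ₁ sin φ₂ − sin φ₁ cos φ₂ cos Δλ ) = atan2(0.7694, -0.5440) = 125.26°.
So the initial bearing is 125°.

125°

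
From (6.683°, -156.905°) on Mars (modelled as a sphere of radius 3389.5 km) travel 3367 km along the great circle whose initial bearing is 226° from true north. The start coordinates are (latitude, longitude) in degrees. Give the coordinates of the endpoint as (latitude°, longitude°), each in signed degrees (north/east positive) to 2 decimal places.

Angular distance δ = d/R = 3367/3389.5 = 0.99336 rad; initial bearing θ = 3.9444 rad.
sin φ₂ = sin φ₁ cos δ + cos φ₁ sin δ cos θ = (0.1164)(0.5459) + (0.9932)(0.8379)(-0.6947) = -0.5145, so φ₂ = -30.97°.
Δλ = atan2(sin θ sin δ cos φ₁, cos δ − sin φ₁ sin φ₂) = atan2(-0.5986, 0.6058) = -44.660°.
λ₂ = -156.905° − 44.660° = -201.57° → 158.43° after wrapping to (−180°, 180°].

-30.97°, 158.43°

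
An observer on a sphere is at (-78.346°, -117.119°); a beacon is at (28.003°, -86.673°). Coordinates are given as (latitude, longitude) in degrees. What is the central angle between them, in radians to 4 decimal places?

Let φ₁ = -1.3674 rad, φ₂ = 0.4887 rad, and Δλ = 0.5314 rad.
cos c = sin φ₁ sin φ₂ + cos φ₁ cos φ₂ cos Δλ = (-0.9794)(0.4695) + (0.2020)(0.8829)(0.8621) = -0.30608,
so c = arccos(-0.30608) = 1.88187 rad.
So the angular separation is 1.8819 rad.

1.8819 rad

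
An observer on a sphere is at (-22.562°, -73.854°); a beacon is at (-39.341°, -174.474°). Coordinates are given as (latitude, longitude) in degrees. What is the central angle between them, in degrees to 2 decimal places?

83.59°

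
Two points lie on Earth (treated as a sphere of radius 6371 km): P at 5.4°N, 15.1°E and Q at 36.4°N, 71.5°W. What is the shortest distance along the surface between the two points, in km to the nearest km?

9348 km

With latitudes φ₁ = 5.400°, φ₂ = 36.400° and longitude difference Δλ = -86.600°:
cos c = sin φ₁ sin φ₂ + cos φ₁ cos φ₂ cos Δλ = (0.0941)(0.5934) + (0.9956)(0.8049)(0.0593) = 0.10337,
so c = arccos(0.10337) = 1.46724 rad.
Distance = R·c = 6371 × 1.4672 ≈ 9348 km.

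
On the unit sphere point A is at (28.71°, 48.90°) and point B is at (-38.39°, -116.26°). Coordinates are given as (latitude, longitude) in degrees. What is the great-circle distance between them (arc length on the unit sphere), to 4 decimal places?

2.8681

Let φ₁ = 0.5011 rad, φ₂ = -0.6700 rad, and Δλ = -2.8826 rad.
Haversine: a = sin²(Δφ/2) + cos φ₁ cos φ₂ sin²(Δλ/2) = 0.3054 + (0.8771)(0.7838)(0.9833) = 0.98142.
Central angle c = 2·arcsin(√a) = 2.86810 rad.
On the unit sphere the arc length equals the central angle: 2.8681.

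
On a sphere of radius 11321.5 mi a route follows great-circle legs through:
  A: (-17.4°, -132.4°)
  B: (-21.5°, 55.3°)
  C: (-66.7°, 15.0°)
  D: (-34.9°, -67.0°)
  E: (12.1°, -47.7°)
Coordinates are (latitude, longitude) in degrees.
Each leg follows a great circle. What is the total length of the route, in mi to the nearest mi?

58864 mi

Leg A→B: central angle 2.4500 rad, distance 27737.8 mi.
Leg B→C: central angle 0.9055 rad, distance 10251.6 mi.
Leg C→D: central angle 0.9635 rad, distance 10908.5 mi.
Leg D→E: central angle 0.8803 rad, distance 9966.2 mi.
Total: 27737.8 + 10251.6 + 10908.5 + 9966.2 ≈ 58864 mi.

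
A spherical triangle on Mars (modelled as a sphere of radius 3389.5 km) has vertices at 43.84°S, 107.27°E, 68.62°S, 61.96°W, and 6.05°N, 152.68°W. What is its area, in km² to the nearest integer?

15947269 km²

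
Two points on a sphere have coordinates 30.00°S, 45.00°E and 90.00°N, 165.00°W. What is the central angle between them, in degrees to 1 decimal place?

Let φ₁ = -0.5236 rad, φ₂ = 1.5708 rad, and Δλ = 2.6180 rad.
Haversine: a = sin²(Δφ/2) + cos φ₁ cos φ₂ sin²(Δλ/2) = 0.7500 + (0.8660)(0.0000)(0.9330) = 0.75000.
Central angle c = 2·arcsin(√a) = 2.09440 rad.
So the angular separation is 120.0°.

120.0°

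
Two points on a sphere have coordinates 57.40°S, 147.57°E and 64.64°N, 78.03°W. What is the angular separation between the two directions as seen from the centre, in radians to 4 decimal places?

2.7459 rad

In radians: φ₁ = -1.0018, φ₂ = 1.1282, Δλ = 134.400° = 2.3457 rad.
cos c = sin φ₁ sin φ₂ + cos φ₁ cos φ₂ cos Δλ = (-0.8425)(0.9036) + (0.5388)(0.4283)(-0.6997) = -0.92272,
so c = arccos(-0.92272) = 2.74588 rad.
So the angular separation is 2.7459 rad.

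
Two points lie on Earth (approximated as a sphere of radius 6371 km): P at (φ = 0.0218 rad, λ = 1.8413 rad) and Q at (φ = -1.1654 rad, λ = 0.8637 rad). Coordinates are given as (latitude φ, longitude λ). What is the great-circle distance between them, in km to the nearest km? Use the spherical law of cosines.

In radians: φ₁ = 0.0218, φ₂ = -1.1654, Δλ = -56.012° = -0.9776 rad.
cos c = sin φ₁ sin φ₂ + cos φ₁ cos φ₂ cos Δλ = (0.0218)(-0.9189) + (0.9998)(0.3944)(0.5590) = 0.20038,
so c = arccos(0.20038) = 1.36905 rad.
Distance = R·c = 6371 × 1.3690 ≈ 8722 km.

8722 km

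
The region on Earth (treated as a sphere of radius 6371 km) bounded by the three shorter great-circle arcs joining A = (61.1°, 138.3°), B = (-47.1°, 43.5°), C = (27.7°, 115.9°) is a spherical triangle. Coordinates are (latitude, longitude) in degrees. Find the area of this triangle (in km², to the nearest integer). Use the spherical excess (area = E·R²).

Side lengths (central angles): a = 1.7297, b = 0.6392, c = 2.3034 rad; semiperimeter s = 2.3362.
By l'Huilier's theorem, tan(E/4) = √[tan(s/2) tan((s−a)/2) tan((s−b)/2) tan((s−c)/2)], giving spherical excess E = 0.4653 rad.
Area = E·R² = 0.4653 × (6371)² ≈ 18885786 km².

18885786 km²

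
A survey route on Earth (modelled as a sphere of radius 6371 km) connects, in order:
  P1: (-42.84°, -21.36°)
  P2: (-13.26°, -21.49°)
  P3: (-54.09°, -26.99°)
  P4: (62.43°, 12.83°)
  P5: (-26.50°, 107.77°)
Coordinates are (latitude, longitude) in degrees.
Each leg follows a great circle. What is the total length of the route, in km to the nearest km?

Leg P1→P2: central angle 0.5163 rad, distance 3289.2 km.
Leg P2→P3: central angle 0.7166 rad, distance 4565.6 km.
Leg P3→P4: central angle 2.1054 rad, distance 13413.3 km.
Leg P4→P5: central angle 2.0166 rad, distance 12847.9 km.
Total: 3289.2 + 4565.6 + 13413.3 + 12847.9 ≈ 34116 km.

34116 km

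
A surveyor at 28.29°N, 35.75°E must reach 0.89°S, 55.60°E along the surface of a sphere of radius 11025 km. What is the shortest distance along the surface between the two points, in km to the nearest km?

6703 km

Let φ₁ = 0.4938 rad, φ₂ = -0.0155 rad, and Δλ = 0.3464 rad.
Haversine: a = sin²(Δφ/2) + cos φ₁ cos φ₂ sin²(Δλ/2) = 0.0635 + (0.8806)(0.9999)(0.0297) = 0.08961.
Central angle c = 2·arcsin(√a) = 0.60802 rad.
Distance = R·c = 11025 × 0.6080 ≈ 6703 km.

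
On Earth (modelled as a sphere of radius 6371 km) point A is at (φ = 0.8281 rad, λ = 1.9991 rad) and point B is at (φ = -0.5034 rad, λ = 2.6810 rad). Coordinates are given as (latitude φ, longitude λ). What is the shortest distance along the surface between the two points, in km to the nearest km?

9340 km

In radians: φ₁ = 0.8281, φ₂ = -0.5034, Δλ = 39.070° = 0.6819 rad.
Haversine: a = sin²(Δφ/2) + cos φ₁ cos φ₂ sin²(Δλ/2) = 0.3815 + (0.6763)(0.8759)(0.1118) = 0.44773.
Central angle c = 2·arcsin(√a) = 1.46606 rad.
Distance = R·c = 6371 × 1.4661 ≈ 9340 km.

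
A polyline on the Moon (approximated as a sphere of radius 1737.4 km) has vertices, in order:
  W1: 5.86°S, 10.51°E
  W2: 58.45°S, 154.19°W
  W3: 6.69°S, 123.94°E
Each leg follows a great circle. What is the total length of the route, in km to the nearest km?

Leg W1→W2: central angle 1.9988 rad, distance 3472.7 km.
Leg W2→W3: central angle 1.3972 rad, distance 2427.4 km.
Total: 3472.7 + 2427.4 ≈ 5900 km.

5900 km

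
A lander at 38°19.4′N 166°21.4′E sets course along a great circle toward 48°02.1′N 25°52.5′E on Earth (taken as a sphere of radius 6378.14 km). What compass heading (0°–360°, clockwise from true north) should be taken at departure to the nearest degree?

335°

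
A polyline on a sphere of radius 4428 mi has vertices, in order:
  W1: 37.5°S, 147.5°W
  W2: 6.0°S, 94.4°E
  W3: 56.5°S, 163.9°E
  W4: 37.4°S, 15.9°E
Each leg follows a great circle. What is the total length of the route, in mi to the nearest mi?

20401 mi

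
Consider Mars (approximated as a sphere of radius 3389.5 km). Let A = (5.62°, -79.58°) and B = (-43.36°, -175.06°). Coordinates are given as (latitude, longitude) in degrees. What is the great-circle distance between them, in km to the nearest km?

5788 km

With latitudes φ₁ = 5.620°, φ₂ = -43.360° and longitude difference Δλ = -95.480°:
Haversine: a = sin²(Δφ/2) + cos φ₁ cos φ₂ sin²(Δλ/2) = 0.1718 + (0.9952)(0.7271)(0.5477) = 0.56817.
Central angle c = 2·arcsin(√a) = 1.70756 rad.
Distance = R·c = 3389.5 × 1.7076 ≈ 5788 km.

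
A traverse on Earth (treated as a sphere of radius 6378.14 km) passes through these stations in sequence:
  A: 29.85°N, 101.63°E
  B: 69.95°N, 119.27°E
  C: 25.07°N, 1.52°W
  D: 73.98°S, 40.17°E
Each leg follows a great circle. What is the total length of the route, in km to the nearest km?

24517 km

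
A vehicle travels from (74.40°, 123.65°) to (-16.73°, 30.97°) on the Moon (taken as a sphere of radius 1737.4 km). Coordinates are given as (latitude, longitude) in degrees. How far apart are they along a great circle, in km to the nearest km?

In radians: φ₁ = 1.2985, φ₂ = -0.2920, Δλ = -92.680° = -1.6176 rad.
cos c = sin φ₁ sin φ₂ + cos φ₁ cos φ₂ cos Δλ = (0.9632)(-0.2879) + (0.2689)(0.9577)(-0.0468) = -0.28930,
so c = arccos(-0.28930) = 1.86429 rad.
Distance = R·c = 1737.4 × 1.8643 ≈ 3239 km.

3239 km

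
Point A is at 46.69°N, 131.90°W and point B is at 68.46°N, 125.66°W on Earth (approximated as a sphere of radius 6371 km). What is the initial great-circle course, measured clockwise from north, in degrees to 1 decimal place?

6.1°

Δλ = 6.240° = 0.1089 rad.
y = sin Δλ · cos φ₂ = (0.1087)(0.3672) = 0.0399
x = cos φ₁ sin φ₂ − sin φ₁ cos φ₂ cos Δλ = (0.6859)(0.9302) − (0.7277)(0.3672)(0.9941) = 0.3725
θ = atan2(y, x) = 6.12°, so the bearing is 6.1°.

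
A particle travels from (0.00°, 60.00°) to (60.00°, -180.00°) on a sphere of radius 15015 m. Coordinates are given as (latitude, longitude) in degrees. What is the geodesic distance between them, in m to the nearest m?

27380 m

Let φ₁ = 0.0000 rad, φ₂ = 1.0472 rad, and Δλ = 2.0944 rad.
cos c = sin φ₁ sin φ₂ + cos φ₁ cos φ₂ cos Δλ = (0.0000)(0.8660) + (1.0000)(0.5000)(-0.5000) = -0.25000,
so c = arccos(-0.25000) = 1.82348 rad.
Distance = R·c = 15015 × 1.8235 ≈ 27380 m.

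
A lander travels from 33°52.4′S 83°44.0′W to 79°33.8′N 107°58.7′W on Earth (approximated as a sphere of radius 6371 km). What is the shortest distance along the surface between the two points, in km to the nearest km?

Let φ₁ = -0.5912 rad, φ₂ = 1.3886 rad, and Δλ = -0.4232 rad.
cos c = sin φ₁ sin φ₂ + cos φ₁ cos φ₂ cos Δλ = (-0.5574)(0.9835) + (0.8303)(0.1811)(0.9118) = -0.41100,
so c = arccos(-0.41100) = 1.99435 rad.
Distance = R·c = 6371 × 1.9943 ≈ 12706 km.

12706 km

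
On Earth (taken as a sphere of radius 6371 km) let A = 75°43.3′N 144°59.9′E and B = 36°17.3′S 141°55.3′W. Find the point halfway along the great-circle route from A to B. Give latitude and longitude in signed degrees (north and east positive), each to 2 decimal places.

Central angle δ = 2.1126 rad. Interpolating on the sphere with fraction f = 0.5:
P = [sin((1−f)δ)·A + sin(fδ)·B] / sin δ = 1.0161·A + 1.0161·B in Cartesian coordinates,
giving P = (-0.8500, -0.3614, 0.3833), i.e. latitude 22.54°, longitude -156.97°.

22.54°, -156.97°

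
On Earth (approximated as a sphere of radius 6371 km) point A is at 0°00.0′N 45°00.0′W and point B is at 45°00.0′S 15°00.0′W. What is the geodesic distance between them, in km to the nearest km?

5809 km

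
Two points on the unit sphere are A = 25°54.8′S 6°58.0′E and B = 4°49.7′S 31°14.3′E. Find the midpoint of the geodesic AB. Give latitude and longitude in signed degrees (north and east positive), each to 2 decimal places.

The central angle between A and B is δ = 0.5475 rad.
With f = 0.5, the slerp weights are sin((1−f)δ)/sin δ = 0.5193 and sin(fδ)/sin δ = 0.5193.
Weighted sum of the unit vectors: (0.5193)·(0.8928,0.1091,-0.4370) + (0.5193)·(0.8520,0.5168,-0.0842) = (0.9061, 0.3250, -0.2707).
Converting back: φ = atan2(z, √(x²+y²)) = -15.70°, λ = atan2(y, x) = 19.73°.

-15.70°, 19.73°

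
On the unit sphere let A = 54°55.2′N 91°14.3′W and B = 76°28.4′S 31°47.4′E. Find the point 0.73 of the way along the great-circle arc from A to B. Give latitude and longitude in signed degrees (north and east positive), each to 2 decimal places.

Central angle δ = 2.6238 rad. Interpolating on the sphere with fraction f = 0.73:
P = [sin((1−f)δ)·A + sin(fδ)·B] / sin δ = 1.3146·A + 1.9016·B in Cartesian coordinates,
giving P = (0.3617, -0.5210, -0.7731), i.e. latitude -50.63°, longitude -55.23°.

-50.63°, -55.23°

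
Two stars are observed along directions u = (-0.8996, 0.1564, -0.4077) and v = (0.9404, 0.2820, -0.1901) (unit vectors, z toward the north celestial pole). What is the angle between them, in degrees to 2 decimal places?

136.42°

u·v = -0.7244; |u| = 1.0000, |v| = 1.0000.
cos θ = (u·v)/(|u||v|) = -0.7244, so θ = 136.42°.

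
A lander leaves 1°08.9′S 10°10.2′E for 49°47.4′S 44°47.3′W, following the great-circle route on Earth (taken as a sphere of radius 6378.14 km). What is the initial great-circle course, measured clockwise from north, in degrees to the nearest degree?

215°

Δλ = -54.958° = -0.9592 rad.
y = sin Δλ · cos φ₂ = (-0.8187)(0.6456) = -0.5286
x = cos φ₁ sin φ₂ − sin φ₁ cos φ₂ cos Δλ = (0.9998)(-0.7637) − (-0.0200)(0.6456)(0.5742) = -0.7561
θ = atan2(y, x) = -145.04°; adding 360° gives 215°.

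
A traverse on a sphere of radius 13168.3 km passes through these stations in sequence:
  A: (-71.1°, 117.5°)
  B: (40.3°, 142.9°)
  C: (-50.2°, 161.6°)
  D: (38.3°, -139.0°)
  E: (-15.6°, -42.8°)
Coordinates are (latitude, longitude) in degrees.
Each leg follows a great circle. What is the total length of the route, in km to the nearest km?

Leg A→B: central angle 1.9701 rad, distance 25942.6 km.
Leg B→C: central angle 1.6053 rad, distance 21139.1 km.
Leg C→D: central angle 1.7931 rad, distance 23611.7 km.
Leg D→E: central angle 1.8217 rad, distance 23989.0 km.
Total: 25942.6 + 21139.1 + 23611.7 + 23989.0 ≈ 94682 km.

94682 km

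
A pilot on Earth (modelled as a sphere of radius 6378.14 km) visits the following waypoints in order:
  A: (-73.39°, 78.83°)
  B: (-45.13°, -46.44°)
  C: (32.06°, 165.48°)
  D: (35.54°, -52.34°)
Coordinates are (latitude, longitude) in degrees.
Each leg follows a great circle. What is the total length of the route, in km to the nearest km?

34677 km

Leg A→B: central angle 0.9732 rad, distance 6207.0 km.
Leg B→C: central angle 2.6545 rad, distance 16930.6 km.
Leg C→D: central angle 1.8093 rad, distance 11539.7 km.
Total: 6207.0 + 16930.6 + 11539.7 ≈ 34677 km.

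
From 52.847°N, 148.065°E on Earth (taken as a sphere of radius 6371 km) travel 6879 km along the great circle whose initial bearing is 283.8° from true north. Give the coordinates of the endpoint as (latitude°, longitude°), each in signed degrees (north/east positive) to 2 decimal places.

Angular distance δ = d/R = 6879/6371 = 1.07974 rad; initial bearing θ = 4.9532 rad.
sin φ₂ = sin φ₁ cos δ + cos φ₁ sin δ cos θ = (0.7970)(0.4716) + (0.6039)(0.8818)(0.2385) = 0.5029, so φ₂ = 30.19°.
Δλ = atan2(sin θ sin δ cos φ₁, cos δ − sin φ₁ sin φ₂) = atan2(-0.5172, 0.0707) = -82.211°.
λ₂ = 148.065° − 82.211° = 65.85°.

30.19°, 65.85°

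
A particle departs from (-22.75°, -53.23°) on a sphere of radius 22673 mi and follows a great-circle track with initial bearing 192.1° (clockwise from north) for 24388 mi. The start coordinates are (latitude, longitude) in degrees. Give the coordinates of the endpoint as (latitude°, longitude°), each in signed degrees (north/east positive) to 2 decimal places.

Angular distance δ = d/R = 24388/22673 = 1.07564 rad; initial bearing θ = 3.3528 rad.
sin φ₂ = sin φ₁ cos δ + cos φ₁ sin δ cos θ = (-0.3867)(0.4752) + (0.9222)(0.8799)(-0.9778) = -0.9772, so φ₂ = -77.73°.
Δλ = atan2(sin θ sin δ cos φ₁, cos δ − sin φ₁ sin φ₂) = atan2(-0.1701, 0.0973) = -60.232°.
λ₂ = -53.230° − 60.232° = -113.46°.

-77.73°, -113.46°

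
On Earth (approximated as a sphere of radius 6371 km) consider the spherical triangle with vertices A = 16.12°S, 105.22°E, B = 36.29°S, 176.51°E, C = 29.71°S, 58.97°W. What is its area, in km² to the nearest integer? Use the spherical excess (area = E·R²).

Side lengths (central angles): a = 1.6744, b = 2.2986, c = 1.1454 rad; semiperimeter s = 2.5592.
By l'Huilier's theorem, tan(E/4) = √[tan(s/2) tan((s−a)/2) tan((s−b)/2) tan((s−c)/2)], giving spherical excess E = 1.5924 rad.
Area = E·R² = 1.5924 × (6371)² ≈ 64635832 km².

64635832 km²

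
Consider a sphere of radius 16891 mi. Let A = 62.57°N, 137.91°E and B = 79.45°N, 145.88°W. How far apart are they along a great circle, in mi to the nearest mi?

7897 mi

Let φ₁ = 1.0921 rad, φ₂ = 1.3867 rad, and Δλ = 1.3301 rad.
cos c = sin φ₁ sin φ₂ + cos φ₁ cos φ₂ cos Δλ = (0.8876)(0.9831) + (0.4607)(0.1831)(0.2384) = 0.89268,
so c = arccos(0.89268) = 0.46755 rad.
Distance = R·c = 16891 × 0.4676 ≈ 7897 mi.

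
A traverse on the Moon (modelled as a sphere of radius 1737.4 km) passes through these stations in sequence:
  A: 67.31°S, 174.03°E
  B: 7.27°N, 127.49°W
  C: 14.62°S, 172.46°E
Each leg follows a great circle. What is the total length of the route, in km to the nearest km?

4508 km

Leg A→B: central angle 1.4874 rad, distance 2584.2 km.
Leg B→C: central angle 1.1071 rad, distance 1923.5 km.
Total: 2584.2 + 1923.5 ≈ 4508 km.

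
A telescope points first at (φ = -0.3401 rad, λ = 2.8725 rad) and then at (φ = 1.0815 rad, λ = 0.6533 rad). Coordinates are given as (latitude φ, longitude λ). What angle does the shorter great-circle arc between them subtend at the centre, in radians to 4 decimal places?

2.1676 rad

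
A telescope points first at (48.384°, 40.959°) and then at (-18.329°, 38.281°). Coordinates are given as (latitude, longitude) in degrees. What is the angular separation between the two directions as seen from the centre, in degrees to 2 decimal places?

66.76°

In radians: φ₁ = 0.8445, φ₂ = -0.3199, Δλ = -2.678° = -0.0467 rad.
Haversine: a = sin²(Δφ/2) + cos φ₁ cos φ₂ sin²(Δλ/2) = 0.3023 + (0.6641)(0.9493)(0.0005) = 0.30268.
Central angle c = 2·arcsin(√a) = 1.16511 rad.
So the angular separation is 66.76°.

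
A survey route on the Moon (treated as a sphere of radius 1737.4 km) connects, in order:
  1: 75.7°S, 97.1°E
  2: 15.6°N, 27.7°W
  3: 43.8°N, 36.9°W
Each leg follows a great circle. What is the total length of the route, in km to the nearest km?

Leg 1→2: central angle 1.9783 rad, distance 3437.2 km.
Leg 2→3: central angle 0.5108 rad, distance 887.4 km.
Total: 3437.2 + 887.4 ≈ 4325 km.

4325 km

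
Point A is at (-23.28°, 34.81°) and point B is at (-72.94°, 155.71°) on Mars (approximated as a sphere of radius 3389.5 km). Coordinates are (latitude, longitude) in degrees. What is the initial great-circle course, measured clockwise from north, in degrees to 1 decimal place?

165.0°

With φ₁ = -0.4063, φ₂ = -1.2730, Δλ = 2.1101 rad, the forward-azimuth formula gives
θ = atan2( sin Δλ cos φ₂ , cos φ₁ sin φ₂ − sin φ₁ cos φ₂ cos Δλ ) = atan2(0.2517, -0.9377) = 164.97°.
So the initial bearing is 165.0°.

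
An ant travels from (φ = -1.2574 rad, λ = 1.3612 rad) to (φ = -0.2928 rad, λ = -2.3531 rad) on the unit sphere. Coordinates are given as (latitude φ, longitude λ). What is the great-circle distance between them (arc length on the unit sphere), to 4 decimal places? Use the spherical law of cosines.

1.5443

In radians: φ₁ = -1.2574, φ₂ = -0.2928, Δλ = 147.186° = 2.5689 rad.
cos c = sin φ₁ sin φ₂ + cos φ₁ cos φ₂ cos Δλ = (-0.9513)(-0.2886) + (0.3083)(0.9574)(-0.8404) = 0.02650,
so c = arccos(0.02650) = 1.54429 rad.
On the unit sphere the arc length equals the central angle: 1.5443.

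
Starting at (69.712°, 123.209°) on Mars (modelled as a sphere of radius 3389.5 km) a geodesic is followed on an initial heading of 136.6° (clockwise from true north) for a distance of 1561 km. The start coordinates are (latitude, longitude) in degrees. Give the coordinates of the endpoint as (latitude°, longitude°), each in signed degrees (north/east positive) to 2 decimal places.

46.74°, 149.67°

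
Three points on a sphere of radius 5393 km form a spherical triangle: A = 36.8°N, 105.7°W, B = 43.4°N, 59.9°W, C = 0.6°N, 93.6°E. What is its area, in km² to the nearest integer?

Side lengths (central angles): a = 2.2692, b = 2.4180, c = 0.6143 rad; semiperimeter s = 2.6507.
By l'Huilier's theorem, tan(E/4) = √[tan(s/2) tan((s−a)/2) tan((s−b)/2) tan((s−c)/2)], giving spherical excess E = 1.4607 rad.
Area = E·R² = 1.4607 × (5393)² ≈ 42483051 km².

42483051 km²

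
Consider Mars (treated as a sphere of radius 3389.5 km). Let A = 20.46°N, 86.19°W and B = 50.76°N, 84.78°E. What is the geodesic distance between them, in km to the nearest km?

Let φ₁ = 0.3571 rad, φ₂ = 0.8859 rad, and Δλ = 2.9840 rad.
cos c = sin φ₁ sin φ₂ + cos φ₁ cos φ₂ cos Δλ = (0.3496)(0.7745) + (0.9369)(0.6326)(-0.9876) = -0.31459,
so c = arccos(-0.31459) = 1.89082 rad.
Distance = R·c = 3389.5 × 1.8908 ≈ 6409 km.

6409 km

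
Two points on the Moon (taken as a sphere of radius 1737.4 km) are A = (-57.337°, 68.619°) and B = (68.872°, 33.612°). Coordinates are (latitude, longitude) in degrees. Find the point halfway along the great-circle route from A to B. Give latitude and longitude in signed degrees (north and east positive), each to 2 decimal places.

The central angle between A and B is δ = 2.2471 rad.
With f = 0.5, the slerp weights are sin((1−f)δ)/sin δ = 1.1561 and sin(fδ)/sin δ = 1.1561.
Weighted sum of the unit vectors: (1.1561)·(0.1968,0.5026,-0.8419) + (1.1561)·(0.3002,0.1995,0.9328) = (0.5745, 0.8117, 0.1051).
Converting back: φ = atan2(z, √(x²+y²)) = 6.03°, λ = atan2(y, x) = 54.71°.

6.03°, 54.71°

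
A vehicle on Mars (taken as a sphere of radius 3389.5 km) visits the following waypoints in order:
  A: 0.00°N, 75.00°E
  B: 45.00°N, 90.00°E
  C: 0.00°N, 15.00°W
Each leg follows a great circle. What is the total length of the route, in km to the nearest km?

8724 km

Leg A→B: central angle 0.8189 rad, distance 2775.7 km.
Leg B→C: central angle 1.7548 rad, distance 5948.1 km.
Total: 2775.7 + 5948.1 ≈ 8724 km.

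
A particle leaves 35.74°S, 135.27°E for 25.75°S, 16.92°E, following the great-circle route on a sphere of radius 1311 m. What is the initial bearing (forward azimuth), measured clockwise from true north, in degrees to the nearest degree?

Δλ = -118.350° = -2.0656 rad.
y = sin Δλ · cos φ₂ = (-0.8801)(0.9007) = -0.7927
x = cos φ₁ sin φ₂ − sin φ₁ cos φ₂ cos Δλ = (0.8117)(-0.4344) − (-0.5841)(0.9007)(-0.4749) = -0.6025
θ = atan2(y, x) = -127.24°; adding 360° gives 233°.

233°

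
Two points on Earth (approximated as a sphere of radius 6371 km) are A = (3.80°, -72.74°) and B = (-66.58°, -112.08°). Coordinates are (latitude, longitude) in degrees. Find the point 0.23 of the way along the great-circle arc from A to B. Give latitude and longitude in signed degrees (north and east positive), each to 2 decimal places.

Central angle δ = 1.3223 rad. Interpolating on the sphere with fraction f = 0.23:
P = [sin((1−f)δ)·A + sin(fδ)·B] / sin δ = 0.8781·A + 0.3090·B in Cartesian coordinates,
giving P = (0.2138, -0.9505, -0.2253), i.e. latitude -13.02°, longitude -77.32°.

-13.02°, -77.32°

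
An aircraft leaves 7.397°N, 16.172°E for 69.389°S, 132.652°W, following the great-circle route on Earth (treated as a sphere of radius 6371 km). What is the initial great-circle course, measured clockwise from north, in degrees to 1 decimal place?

191.6°

Δλ = -148.824° = -2.5975 rad.
y = sin Δλ · cos φ₂ = (-0.5177)(0.3520) = -0.1822
x = cos φ₁ sin φ₂ − sin φ₁ cos φ₂ cos Δλ = (0.9917)(-0.9360) − (0.1287)(0.3520)(-0.8556) = -0.8894
θ = atan2(y, x) = -168.42°; adding 360° gives 191.6°.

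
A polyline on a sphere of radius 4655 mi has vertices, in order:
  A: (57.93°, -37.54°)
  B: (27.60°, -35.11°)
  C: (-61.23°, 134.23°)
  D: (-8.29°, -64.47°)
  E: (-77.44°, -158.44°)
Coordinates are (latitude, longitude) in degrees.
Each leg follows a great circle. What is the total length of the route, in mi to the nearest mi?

29875 mi

Leg A→B: central angle 0.5302 rad, distance 2468.1 mi.
Leg B→C: central angle 2.5415 rad, distance 11830.6 mi.
Leg C→D: central angle 1.9015 rad, distance 8851.6 mi.
Leg D→E: central angle 1.4446 rad, distance 6724.7 mi.
Total: 2468.1 + 11830.6 + 8851.6 + 6724.7 ≈ 29875 mi.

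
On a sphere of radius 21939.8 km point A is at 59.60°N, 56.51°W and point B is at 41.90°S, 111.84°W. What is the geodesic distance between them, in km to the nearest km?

42584 km

Let φ₁ = 1.0402 rad, φ₂ = -0.7313 rad, and Δλ = -0.9657 rad.
cos c = sin φ₁ sin φ₂ + cos φ₁ cos φ₂ cos Δλ = (0.8625)(-0.6678) + (0.5060)(0.7443)(0.5688) = -0.36176,
so c = arccos(-0.36176) = 1.94095 rad.
Distance = R·c = 21939.8 × 1.9410 ≈ 42584 km.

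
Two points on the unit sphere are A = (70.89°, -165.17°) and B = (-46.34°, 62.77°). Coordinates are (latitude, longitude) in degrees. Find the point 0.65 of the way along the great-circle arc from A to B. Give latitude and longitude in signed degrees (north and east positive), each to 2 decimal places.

Central angle δ = 2.5589 rad. Interpolating on the sphere with fraction f = 0.65:
P = [sin((1−f)δ)·A + sin(fδ)·B] / sin δ = 1.4186·A + 1.8095·B in Cartesian coordinates,
giving P = (0.1227, 0.9920, 0.0313), i.e. latitude 1.79°, longitude 82.95°.

1.79°, 82.95°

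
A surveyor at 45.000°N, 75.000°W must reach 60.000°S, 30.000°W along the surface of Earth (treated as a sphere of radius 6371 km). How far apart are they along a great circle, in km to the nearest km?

12370 km

In radians: φ₁ = 0.7854, φ₂ = -1.0472, Δλ = 45.000° = 0.7854 rad.
Haversine: a = sin²(Δφ/2) + cos φ₁ cos φ₂ sin²(Δλ/2) = 0.6294 + (0.7071)(0.5000)(0.1464) = 0.68119.
Central angle c = 2·arcsin(√a) = 1.94161 rad.
Distance = R·c = 6371 × 1.9416 ≈ 12370 km.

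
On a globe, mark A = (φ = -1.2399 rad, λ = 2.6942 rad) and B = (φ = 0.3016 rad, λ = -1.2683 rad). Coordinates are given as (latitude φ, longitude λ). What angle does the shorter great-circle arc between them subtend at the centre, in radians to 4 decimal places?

In radians: φ₁ = -1.2399, φ₂ = 0.3016, Δλ = 132.965° = 2.3207 rad.
Haversine: a = sin²(Δφ/2) + cos φ₁ cos φ₂ sin²(Δλ/2) = 0.4854 + (0.3249)(0.9549)(0.8408) = 0.74619.
Central angle c = 2·arcsin(√a) = 2.08561 rad.
So the angular separation is 2.0856 rad.

2.0856 rad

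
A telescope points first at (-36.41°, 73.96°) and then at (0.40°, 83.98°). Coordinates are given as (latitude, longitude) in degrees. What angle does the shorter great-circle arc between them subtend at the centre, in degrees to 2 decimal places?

37.97°

Let φ₁ = -0.6355 rad, φ₂ = 0.0070 rad, and Δλ = 0.1749 rad.
cos c = sin φ₁ sin φ₂ + cos φ₁ cos φ₂ cos Δλ = (-0.5936)(0.0070) + (0.8048)(1.0000)(0.9847) = 0.78835,
so c = arccos(0.78835) = 0.66267 rad.
So the angular separation is 37.97°.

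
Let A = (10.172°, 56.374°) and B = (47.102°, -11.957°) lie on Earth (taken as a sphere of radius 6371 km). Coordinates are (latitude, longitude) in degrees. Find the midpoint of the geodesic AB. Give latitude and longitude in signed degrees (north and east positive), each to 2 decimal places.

33.22°, 29.26°

The central angle between A and B is δ = 1.1845 rad.
With f = 0.5, the slerp weights are sin((1−f)δ)/sin δ = 0.6026 and sin(fδ)/sin δ = 0.6026.
Weighted sum of the unit vectors: (0.6026)·(0.5451,0.8196,0.1766) + (0.6026)·(0.6659,-0.1410,0.7326) = (0.7298, 0.4089, 0.5479).
Converting back: φ = atan2(z, √(x²+y²)) = 33.22°, λ = atan2(y, x) = 29.26°.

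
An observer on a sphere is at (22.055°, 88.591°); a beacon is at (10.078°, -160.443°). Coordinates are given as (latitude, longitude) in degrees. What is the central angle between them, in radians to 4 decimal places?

1.8347 rad

With latitudes φ₁ = 22.055°, φ₂ = 10.078° and longitude difference Δλ = 110.966°:
Haversine: a = sin²(Δφ/2) + cos φ₁ cos φ₂ sin²(Δλ/2) = 0.0109 + (0.9268)(0.9846)(0.6789) = 0.63040.
Central angle c = 2·arcsin(√a) = 1.83465 rad.
So the angular separation is 1.8347 rad.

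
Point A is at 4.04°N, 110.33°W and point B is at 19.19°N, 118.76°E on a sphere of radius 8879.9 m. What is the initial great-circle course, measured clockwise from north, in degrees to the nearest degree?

297°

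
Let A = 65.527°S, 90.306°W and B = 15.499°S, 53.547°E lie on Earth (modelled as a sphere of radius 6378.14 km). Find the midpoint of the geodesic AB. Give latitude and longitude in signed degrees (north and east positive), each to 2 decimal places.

Central angle δ = 1.6500 rad. Interpolating on the sphere with fraction f = 0.5:
P = [sin((1−f)δ)·A + sin(fδ)·B] / sin δ = 0.7369·A + 0.7369·B in Cartesian coordinates,
giving P = (0.4203, 0.2659, -0.8676), i.e. latitude -60.18°, longitude 32.32°.

-60.18°, 32.32°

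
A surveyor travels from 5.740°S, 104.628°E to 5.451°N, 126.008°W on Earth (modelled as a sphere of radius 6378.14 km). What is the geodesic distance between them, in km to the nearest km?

14429 km

In radians: φ₁ = -0.1002, φ₂ = 0.0951, Δλ = 129.364° = 2.2578 rad.
cos c = sin φ₁ sin φ₂ + cos φ₁ cos φ₂ cos Δλ = (-0.1000)(0.0950) + (0.9950)(0.9955)(-0.6342) = -0.63771,
so c = arccos(-0.63771) = 2.26232 rad.
Distance = R·c = 6378.14 × 2.2623 ≈ 14429 km.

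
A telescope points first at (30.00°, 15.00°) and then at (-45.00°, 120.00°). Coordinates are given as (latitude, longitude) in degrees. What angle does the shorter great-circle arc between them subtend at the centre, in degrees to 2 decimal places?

With latitudes φ₁ = 30.000°, φ₂ = -45.000° and longitude difference Δλ = 105.000°:
Haversine: a = sin²(Δφ/2) + cos φ₁ cos φ₂ sin²(Δλ/2) = 0.3706 + (0.8660)(0.7071)(0.6294) = 0.75602.
Central angle c = 2·arcsin(√a) = 2.10836 rad.
So the angular separation is 120.80°.

120.80°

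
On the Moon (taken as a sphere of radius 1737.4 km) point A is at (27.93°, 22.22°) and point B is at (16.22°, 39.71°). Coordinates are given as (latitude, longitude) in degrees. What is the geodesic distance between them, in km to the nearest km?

With latitudes φ₁ = 27.930°, φ₂ = 16.220° and longitude difference Δλ = 17.490°:
cos c = sin φ₁ sin φ₂ + cos φ₁ cos φ₂ cos Δλ = (0.4684)(0.2793) + (0.8835)(0.9602)(0.9538) = 0.93997,
so c = arccos(0.93997) = 0.34826 rad.
Distance = R·c = 1737.4 × 0.3483 ≈ 605 km.

605 km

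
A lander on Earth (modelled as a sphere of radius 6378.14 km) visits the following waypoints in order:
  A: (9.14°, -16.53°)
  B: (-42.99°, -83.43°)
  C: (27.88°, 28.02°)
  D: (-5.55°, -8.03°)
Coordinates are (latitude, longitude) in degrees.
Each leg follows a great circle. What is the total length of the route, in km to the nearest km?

28040 km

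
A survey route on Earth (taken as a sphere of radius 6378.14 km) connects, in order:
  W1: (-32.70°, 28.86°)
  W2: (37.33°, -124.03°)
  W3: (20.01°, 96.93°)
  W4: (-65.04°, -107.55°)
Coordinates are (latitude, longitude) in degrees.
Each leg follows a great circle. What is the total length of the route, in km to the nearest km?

44578 km

Leg W1→W2: central angle 2.7472 rad, distance 17521.9 km.
Leg W2→W3: central angle 1.9356 rad, distance 12345.2 km.
Leg W3→W4: central angle 2.3065 rad, distance 14711.0 km.
Total: 17521.9 + 12345.2 + 14711.0 ≈ 44578 km.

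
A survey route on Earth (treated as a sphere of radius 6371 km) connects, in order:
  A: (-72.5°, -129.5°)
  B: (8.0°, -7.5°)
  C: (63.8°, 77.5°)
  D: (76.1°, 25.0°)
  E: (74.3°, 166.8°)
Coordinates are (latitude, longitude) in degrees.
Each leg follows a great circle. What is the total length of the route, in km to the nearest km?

Leg A→B: central angle 1.8656 rad, distance 11885.6 km.
Leg B→C: central angle 1.4071 rad, distance 8964.5 km.
Leg C→D: central angle 0.3610 rad, distance 2299.8 km.
Leg D→E: central angle 0.4877 rad, distance 3107.1 km.
Total: 11885.6 + 8964.5 + 2299.8 + 3107.1 ≈ 26257 km.

26257 km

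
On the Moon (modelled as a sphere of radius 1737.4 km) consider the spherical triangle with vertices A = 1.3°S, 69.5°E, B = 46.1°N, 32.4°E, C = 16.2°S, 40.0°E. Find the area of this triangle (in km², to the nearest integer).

Side lengths (central angles): a = 1.0939, b = 0.5700, c = 1.0044 rad; semiperimeter s = 1.3342.
By l'Huilier's theorem, tan(E/4) = √[tan(s/2) tan((s−a)/2) tan((s−b)/2) tan((s−c)/2)], giving spherical excess E = 0.3182 rad.
Area = E·R² = 0.3182 × (1737.4)² ≈ 960540 km².

960540 km²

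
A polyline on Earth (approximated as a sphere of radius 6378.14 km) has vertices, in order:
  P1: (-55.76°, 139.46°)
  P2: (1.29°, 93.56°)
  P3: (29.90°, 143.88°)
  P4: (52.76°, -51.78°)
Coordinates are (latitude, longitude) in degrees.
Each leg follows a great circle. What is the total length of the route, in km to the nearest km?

Leg P1→P2: central angle 1.1887 rad, distance 7581.8 km.
Leg P2→P3: central angle 0.9709 rad, distance 6192.2 km.
Leg P3→P4: central angle 1.6793 rad, distance 10710.8 km.
Total: 7581.8 + 6192.2 + 10710.8 ≈ 24485 km.

24485 km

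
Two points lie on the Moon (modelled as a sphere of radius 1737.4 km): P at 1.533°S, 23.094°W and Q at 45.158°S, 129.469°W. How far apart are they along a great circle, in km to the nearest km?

3043 km

In radians: φ₁ = -0.0268, φ₂ = -0.7882, Δλ = -106.375° = -1.8566 rad.
cos c = sin φ₁ sin φ₂ + cos φ₁ cos φ₂ cos Δλ = (-0.0268)(-0.7091) + (0.9996)(0.7052)(-0.2819) = -0.17976,
so c = arccos(-0.17976) = 1.75154 rad.
Distance = R·c = 1737.4 × 1.7515 ≈ 3043 km.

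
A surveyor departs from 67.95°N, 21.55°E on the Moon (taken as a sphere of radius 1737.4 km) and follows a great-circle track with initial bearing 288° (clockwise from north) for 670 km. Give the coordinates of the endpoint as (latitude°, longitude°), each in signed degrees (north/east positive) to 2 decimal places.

64.48°, -34.58°

Angular distance δ = d/R = 670/1737.4 = 0.38563 rad; initial bearing θ = 5.0265 rad.
sin φ₂ = sin φ₁ cos δ + cos φ₁ sin δ cos θ = (0.9269)(0.9266) + (0.3754)(0.3761)(0.3090) = 0.9024, so φ₂ = 64.48°.
Δλ = atan2(sin θ sin δ cos φ₁, cos δ − sin φ₁ sin φ₂) = atan2(-0.1343, 0.0901) = -56.131°.
λ₂ = 21.550° − 56.131° = -34.58°.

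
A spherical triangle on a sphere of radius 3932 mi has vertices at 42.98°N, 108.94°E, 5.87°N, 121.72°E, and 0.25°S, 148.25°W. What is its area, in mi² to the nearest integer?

11085452 mi²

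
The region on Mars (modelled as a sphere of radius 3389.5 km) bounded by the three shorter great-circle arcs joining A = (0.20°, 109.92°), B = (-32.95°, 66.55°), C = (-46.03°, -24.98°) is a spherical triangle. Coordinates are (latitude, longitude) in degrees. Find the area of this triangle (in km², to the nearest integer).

2230092 km²

Side lengths (central angles): a = 1.1854, b = 2.0859, c = 0.9171 rad; semiperimeter s = 2.0942.
By l'Huilier's theorem, tan(E/4) = √[tan(s/2) tan((s−a)/2) tan((s−b)/2) tan((s−c)/2)], giving spherical excess E = 0.1941 rad.
Area = E·R² = 0.1941 × (3389.5)² ≈ 2230092 km².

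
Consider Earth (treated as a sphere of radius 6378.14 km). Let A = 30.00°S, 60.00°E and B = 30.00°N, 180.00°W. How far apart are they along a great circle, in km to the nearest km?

With latitudes φ₁ = -30.000°, φ₂ = 30.000° and longitude difference Δλ = 120.000°:
Haversine: a = sin²(Δφ/2) + cos φ₁ cos φ₂ sin²(Δλ/2) = 0.2500 + (0.8660)(0.8660)(0.7500) = 0.81250.
Central angle c = 2·arcsin(√a) = 2.24593 rad.
Distance = R·c = 6378.14 × 2.2459 ≈ 14325 km.

14325 km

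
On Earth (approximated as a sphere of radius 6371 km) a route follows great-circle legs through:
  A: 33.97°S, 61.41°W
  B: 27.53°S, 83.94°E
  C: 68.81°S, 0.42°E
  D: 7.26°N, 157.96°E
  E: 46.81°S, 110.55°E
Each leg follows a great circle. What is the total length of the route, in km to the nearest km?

Leg A→B: central angle 1.9249 rad, distance 12263.4 km.
Leg B→C: central angle 1.0847 rad, distance 6910.9 km.
Leg C→D: central angle 2.0367 rad, distance 12975.6 km.
Leg D→E: central angle 1.1947 rad, distance 7611.2 km.
Total: 12263.4 + 6910.9 + 12975.6 + 7611.2 ≈ 39761 km.

39761 km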